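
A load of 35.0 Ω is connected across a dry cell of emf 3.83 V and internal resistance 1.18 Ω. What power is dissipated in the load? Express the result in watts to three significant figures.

The internal resistance and the load are in series, so the same I flows through both; get I from ε/(r+R), then I²R for the load.
I = ε / (r + R) = 3.83 / (1.18 + 35.0) = 0.1059 A
P_load = I² R = (0.1059)² × 35.0 = 0.3922 W

0.392 W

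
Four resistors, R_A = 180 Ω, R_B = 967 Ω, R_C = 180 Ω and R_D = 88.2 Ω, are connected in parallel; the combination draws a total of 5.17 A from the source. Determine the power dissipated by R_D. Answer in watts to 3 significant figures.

550 W

Parallel branches share V, not I — compute V via R_eq, then use V²/R for the target branch.
1/R_eq = 1/180 + 1/967 + 1/180 + 1/88.2 ⇒ R_eq = 42.58 Ω
V = I_total × R_eq = 5.170 × 42.58 = 220.2 V
P_R_D = V² / R_D = (220.2)² / 88.2 = 549.5 W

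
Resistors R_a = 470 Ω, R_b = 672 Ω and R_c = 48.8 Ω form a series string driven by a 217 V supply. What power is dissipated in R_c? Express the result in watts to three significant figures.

Series elements share the same current, so find I first, then use P = I²R.
R_total = 470 + 672 + 48.8 = 1191 Ω
I = V / R_total = 217 / 1191 = 0.1822 A
P_R_c = I² × R_c = (0.1822)² × 48.8 = 1.621 W

1.62 W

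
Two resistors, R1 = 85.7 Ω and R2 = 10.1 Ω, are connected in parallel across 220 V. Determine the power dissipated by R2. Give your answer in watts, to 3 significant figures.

4790 W

R2 sits directly across the source, so P = V²/R with V = 220 V.
P_R2 = V² / R2 = (220)² / 10.1 Ω = 4792 W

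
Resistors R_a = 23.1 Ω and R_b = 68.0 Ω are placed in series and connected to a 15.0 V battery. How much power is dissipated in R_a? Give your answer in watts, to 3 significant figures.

0.626 W

The current is common to all series resistors; compute it, then apply P = I²R for the target.
R_total = 23.1 + 68.0 = 91.10 Ω
I = V / R_total = 15.0 / 91.10 = 0.1647 A
P_R_a = I² × R_a = (0.1647)² × 23.1 = 0.6263 W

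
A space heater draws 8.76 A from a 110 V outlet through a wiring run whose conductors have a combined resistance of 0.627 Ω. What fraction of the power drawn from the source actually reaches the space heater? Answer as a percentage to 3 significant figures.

The wiring run carries the full 8.76 A.
P_line = I² R_line = (8.760)² × 0.627 = 48.11 W
P_source = V I = 110 × 8.760 = 963.6 W; P_load = 915.5 W
η = P_load / P_source = 915.5 / 963.6 = 0.9501

95.0 %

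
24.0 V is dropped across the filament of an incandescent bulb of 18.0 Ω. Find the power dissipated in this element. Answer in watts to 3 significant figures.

32.0 W

V and R are stated; P = V²/R avoids computing the current.
P = (24.0 V)² / 18.0 Ω = 32.00 W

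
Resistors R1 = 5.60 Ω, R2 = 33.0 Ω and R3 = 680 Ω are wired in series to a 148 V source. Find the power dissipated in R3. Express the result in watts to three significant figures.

Every series element carries the same I. Get I from the total resistance, then P = I² × R3.
R_total = 5.60 + 33.0 + 680 = 718.6 Ω
I = V / R_total = 148 / 718.6 = 0.2060 A
P_R3 = I² × R3 = (0.2060)² × 680 = 28.84 W

28.8 W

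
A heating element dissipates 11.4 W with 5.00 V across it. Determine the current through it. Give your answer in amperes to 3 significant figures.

2.28 A

The two known quantities fix the third via I = P / V.
I = 11.4 / 5.00 = 2.280 A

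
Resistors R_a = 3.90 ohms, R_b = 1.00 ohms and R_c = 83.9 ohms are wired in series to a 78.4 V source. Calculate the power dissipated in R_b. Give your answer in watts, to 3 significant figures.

In a series string the same current flows through every resistor — find that current, then P = I²R for the one we want.
R_total = 3.90 + 1.00 + 83.9 = 88.80 Ω
I = V / R_total = 78.4 / 88.80 = 0.8829 A
P_R_b = I² × R_b = (0.8829)² × 1.00 = 0.7795 W

0.779 W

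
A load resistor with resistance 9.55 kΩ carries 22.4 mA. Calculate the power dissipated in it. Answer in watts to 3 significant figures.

Current and resistance are given, so P = I²R is the direct form.
P = (0.02240 A)² × 9550 Ω = 4.792 W

4.79 W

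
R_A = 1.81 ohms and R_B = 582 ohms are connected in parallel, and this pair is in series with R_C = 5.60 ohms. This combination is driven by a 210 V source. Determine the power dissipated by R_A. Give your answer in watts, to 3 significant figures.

1450 W

First find R_p for the parallel pair, then treat R_p + R_C as a series loop.
R_p = (1.81×582)/(1.81+582) = 1.804 Ω
R_total = R_p + 5.60 = 1.804 + 5.60 = 7.404 Ω
I = V / R_total = 210 / 7.404 = 28.36 A
Voltage across the parallel pair: V_p = I × R_p = 28.36 × 1.804 = 51.18 V
R_A has V_p across it, so P = V_p²/R_A.
P_R_A = (51.18)² / 1.81 = 1447 W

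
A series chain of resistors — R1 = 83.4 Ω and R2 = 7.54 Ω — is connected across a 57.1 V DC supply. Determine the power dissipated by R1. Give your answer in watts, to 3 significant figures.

32.9 W

In a series string the same current flows through every resistor — find that current, then P = I²R for the one we want.
R_total = 83.4 + 7.54 = 90.94 Ω
I = V / R_total = 57.1 / 90.94 = 0.6279 A
P_R1 = I² × R1 = (0.6279)² × 83.4 = 32.88 W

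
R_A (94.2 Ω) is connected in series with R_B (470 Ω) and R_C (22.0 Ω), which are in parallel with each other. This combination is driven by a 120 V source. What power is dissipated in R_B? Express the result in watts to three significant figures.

1.02 W

Reduce the parallel pair to R_p first; the network is then a simple series string.
R_p = (470×22.0)/(470+22.0) = 21.02 Ω
R_total = 94.2 + 21.02 = 115.2 Ω
I = V / R_total = 120 / 115.2 = 1.042 A
Voltage across the parallel pair: V_p = I × R_p = 1.042 × 21.02 = 21.89 V
R_B is across V_p, so use P = V²/R for that branch.
P_R_B = (21.89)² / 470 = 1.019 W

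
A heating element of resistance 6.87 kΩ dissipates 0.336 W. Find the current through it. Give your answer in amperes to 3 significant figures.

0.00699 A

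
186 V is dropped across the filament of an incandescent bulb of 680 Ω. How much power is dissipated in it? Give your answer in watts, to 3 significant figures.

50.9 W

With V across and R both known, P = V²/R gives the dissipation directly.
P = (186 V)² / 680 Ω = 50.88 W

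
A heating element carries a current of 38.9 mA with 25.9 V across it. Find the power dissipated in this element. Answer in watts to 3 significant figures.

Since both terminal voltage and current are stated, P = V I gives the power in one step.
P = 25.9 V × 0.03890 A = 1.008 W

1.01 W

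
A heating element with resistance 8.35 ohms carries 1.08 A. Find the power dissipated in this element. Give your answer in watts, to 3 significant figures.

9.74 W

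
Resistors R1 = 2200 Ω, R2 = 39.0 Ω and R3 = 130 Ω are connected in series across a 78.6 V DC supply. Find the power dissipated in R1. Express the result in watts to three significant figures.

2.42 W

In a series string the same current flows through every resistor — find that current, then P = I²R for the one we want.
R_total = 2200 + 39.0 + 130 = 2369 Ω
I = V / R_total = 78.6 / 2369 = 0.03318 A
P_R1 = I² × R1 = (0.03318)² × 2200 = 2.422 W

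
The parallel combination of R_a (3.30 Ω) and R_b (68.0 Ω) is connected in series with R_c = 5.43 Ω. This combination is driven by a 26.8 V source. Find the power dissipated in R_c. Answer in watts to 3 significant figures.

53.0 W

Combine R_a and R_b into their parallel equivalent first, reducing the network to two series resistors.
R_p = (3.30×68.0)/(3.30+68.0) = 3.147 Ω
R_total = R_p + 5.43 = 3.147 + 5.43 = 8.577 Ω
I = V / R_total = 26.8 / 8.577 = 3.125 A
R_c is the series element, so its power is I²R.
P_R_c = (3.125)² × 5.43 = 53.01 W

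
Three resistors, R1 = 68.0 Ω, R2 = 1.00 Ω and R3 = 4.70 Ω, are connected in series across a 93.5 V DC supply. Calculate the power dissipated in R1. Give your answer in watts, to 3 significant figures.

Since the resistors are in series they all carry the loop current I = V/R_total; the power in any one is I²R.
R_total = 68.0 + 1.00 + 4.70 = 73.70 Ω
I = V / R_total = 93.5 / 73.70 = 1.269 A
P_R1 = I² × R1 = (1.269)² × 68.0 = 109.4 W

109 W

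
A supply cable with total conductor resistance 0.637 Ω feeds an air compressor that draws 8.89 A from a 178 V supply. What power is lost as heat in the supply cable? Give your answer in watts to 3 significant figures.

50.3 W

Only the current and the line resistance are needed for the I²R loss.
The supply cable carries the full 8.89 A.
P_line = I² R_line = (8.890)² × 0.637 = 50.34 W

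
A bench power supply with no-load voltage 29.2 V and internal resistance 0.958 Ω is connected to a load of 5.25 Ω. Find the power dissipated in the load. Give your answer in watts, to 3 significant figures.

116 W

Find the circuit current first, then P = I²R for the load (series elements share I).
I = ε / (r + R) = 29.2 / (0.958 + 5.25) = 4.704 A
P_load = I² R = (4.704)² × 5.25 = 116.2 W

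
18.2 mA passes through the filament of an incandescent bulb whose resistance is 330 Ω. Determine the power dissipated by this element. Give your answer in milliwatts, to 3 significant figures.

109 mW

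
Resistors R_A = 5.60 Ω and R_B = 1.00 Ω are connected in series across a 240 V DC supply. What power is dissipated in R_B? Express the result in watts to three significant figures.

In a series string the same current flows through every resistor — find that current, then P = I²R for the one we want.
R_total = 5.60 + 1.00 = 6.600 Ω
I = V / R_total = 240 / 6.600 = 36.36 A
P_R_B = I² × R_B = (36.36)² × 1.00 = 1322 W

1320 W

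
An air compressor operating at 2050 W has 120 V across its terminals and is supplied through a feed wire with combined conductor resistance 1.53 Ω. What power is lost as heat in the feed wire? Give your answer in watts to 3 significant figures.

Line loss is just I²R for the cable — we know both I and R_line directly.
I = P / V = 2050 / 120 = 17.08 A through the feed wire.
P_line = I² R_line = (17.08)² × 1.53 = 446.5 W

447 W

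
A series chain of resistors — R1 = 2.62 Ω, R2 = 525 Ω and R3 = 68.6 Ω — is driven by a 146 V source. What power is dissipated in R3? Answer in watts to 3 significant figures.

4.11 W

Every series element carries the same I. Get I from the total resistance, then P = I² × R3.
R_total = 2.62 + 525 + 68.6 = 596.2 Ω
I = V / R_total = 146 / 596.2 = 0.2449 A
P_R3 = I² × R3 = (0.2449)² × 68.6 = 4.114 W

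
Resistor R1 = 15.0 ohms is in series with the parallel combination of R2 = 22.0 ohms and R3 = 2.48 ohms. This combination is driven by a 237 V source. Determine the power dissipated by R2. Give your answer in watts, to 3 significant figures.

Replace R2 and R3 with their parallel equivalent so the circuit becomes R1 in series with R_p.
R_p = (22.0×2.48)/(22.0+2.48) = 2.229 Ω
R_total = 15.0 + 2.229 = 17.23 Ω
I = V / R_total = 237 / 17.23 = 13.76 A
Voltage across the parallel pair: V_p = I × R_p = 13.76 × 2.229 = 30.66 V
With V_p across R2, its power is V_p²/R2.
P_R2 = (30.66)² / 22.0 = 42.73 W

42.7 W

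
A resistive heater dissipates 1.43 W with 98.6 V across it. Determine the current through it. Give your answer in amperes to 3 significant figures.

0.0145 A

The two known quantities fix the third via I = P / V.
I = 1.43 / 98.6 = 0.01450 A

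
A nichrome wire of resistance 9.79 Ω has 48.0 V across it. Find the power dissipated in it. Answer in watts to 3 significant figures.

235 W

V and R are stated; P = V²/R avoids computing the current.
P = (48.0 V)² / 9.79 Ω = 235.3 W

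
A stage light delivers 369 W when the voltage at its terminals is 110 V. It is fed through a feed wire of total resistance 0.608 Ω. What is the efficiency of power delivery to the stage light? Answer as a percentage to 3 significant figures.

I = P / V = 369 / 110 = 3.355 A through the feed wire.
P_line = I² R_line = (3.355)² × 0.608 = 6.842 W
P_source = P_load + P_line = 369.0 + 6.842 = 375.8 W
η = P_load / P_source = 369.0 / 375.8 = 0.9818

98.2 %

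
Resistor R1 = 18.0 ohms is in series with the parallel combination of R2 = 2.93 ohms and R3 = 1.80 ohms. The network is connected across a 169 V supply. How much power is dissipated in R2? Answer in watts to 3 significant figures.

Reduce the parallel pair to R_p first; the network is then a simple series string.
R_p = (2.93×1.80)/(2.93+1.80) = 1.115 Ω
R_total = 18.0 + 1.115 = 19.12 Ω
I = V / R_total = 169 / 19.12 = 8.841 A
Voltage across the parallel pair: V_p = I × R_p = 8.841 × 1.115 = 9.858 V
With V_p across R2, its power is V_p²/R2.
P_R2 = (9.858)² / 2.93 = 33.17 W

33.2 W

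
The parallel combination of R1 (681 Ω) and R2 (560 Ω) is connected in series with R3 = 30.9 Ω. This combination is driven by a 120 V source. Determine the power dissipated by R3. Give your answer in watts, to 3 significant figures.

3.89 W

First find R_p for the parallel pair, then treat R_p + R3 as a series loop.
R_p = (681×560)/(681+560) = 307.3 Ω
R_total = R_p + 30.9 = 307.3 + 30.9 = 338.2 Ω
I = V / R_total = 120 / 338.2 = 0.3548 A
R3 carries the full series current, so P = I²R.
P_R3 = (0.3548)² × 30.9 = 3.890 W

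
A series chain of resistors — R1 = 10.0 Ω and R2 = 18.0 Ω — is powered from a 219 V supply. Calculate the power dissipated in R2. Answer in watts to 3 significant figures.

1100 W

Every series element carries the same I. Get I from the total resistance, then P = I² × R2.
R_total = 10.0 + 18.0 = 28.00 Ω
I = V / R_total = 219 / 28.00 = 7.821 A
P_R2 = I² × R2 = (7.821)² × 18.0 = 1101 W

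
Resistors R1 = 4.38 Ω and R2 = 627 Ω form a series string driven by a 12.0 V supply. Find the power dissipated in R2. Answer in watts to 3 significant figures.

Every series element carries the same I. Get I from the total resistance, then P = I² × R2.
R_total = 4.38 + 627 = 631.4 Ω
I = V / R_total = 12.0 / 631.4 = 0.01901 A
P_R2 = I² × R2 = (0.01901)² × 627 = 0.2265 W

0.226 W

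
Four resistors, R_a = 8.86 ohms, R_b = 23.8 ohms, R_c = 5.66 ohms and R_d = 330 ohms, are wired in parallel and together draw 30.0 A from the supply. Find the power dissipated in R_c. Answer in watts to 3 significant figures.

1420 W

Parallel branches share V, not I — compute V via R_eq, then use V²/R for the target branch.
1/R_eq = 1/8.86 + 1/23.8 + 1/5.66 + 1/330 ⇒ R_eq = 2.989 Ω
V = I_total × R_eq = 30.00 × 2.989 = 89.66 V
P_R_c = V² / R_c = (89.66)² / 5.66 = 1420 W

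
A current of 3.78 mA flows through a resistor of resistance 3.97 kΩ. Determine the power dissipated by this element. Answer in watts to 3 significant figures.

0.0567 W

The current through and the resistance of the element are both given; use P = I²R.
P = (0.003780 A)² × 3970 Ω = 0.05672 W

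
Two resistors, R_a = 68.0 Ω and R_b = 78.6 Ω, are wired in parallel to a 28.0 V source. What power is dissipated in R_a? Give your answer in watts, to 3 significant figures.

Parallel branches share the same voltage; P = V²/R gives the branch power in one step.
P_R_a = V² / R_a = (28.0)² / 68.0 Ω = 11.53 W

11.5 W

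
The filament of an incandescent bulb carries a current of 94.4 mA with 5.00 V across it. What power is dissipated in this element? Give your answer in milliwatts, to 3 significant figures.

Both the voltage across and the current through the element are known, so P = V I applies directly.
P = 5.00 V × 0.09440 A = 0.4720 W

472 mW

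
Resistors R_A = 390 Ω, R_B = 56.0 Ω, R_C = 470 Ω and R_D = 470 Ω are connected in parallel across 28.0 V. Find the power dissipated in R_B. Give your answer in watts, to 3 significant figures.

14.0 W

Every branch has 28.0 V across it, so for R_B the power is simply V²/R.
P_R_B = V² / R_B = (28.0)² / 56.0 Ω = 14.00 W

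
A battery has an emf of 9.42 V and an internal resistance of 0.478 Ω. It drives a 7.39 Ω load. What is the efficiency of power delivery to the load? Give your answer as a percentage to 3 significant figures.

The source delivers εI, of which I²R reaches the load and I²r is lost; since I is common, η = R/(R+r).
η = R / (R + r) = 7.39 / (7.39 + 0.478) = 0.9392

93.9 %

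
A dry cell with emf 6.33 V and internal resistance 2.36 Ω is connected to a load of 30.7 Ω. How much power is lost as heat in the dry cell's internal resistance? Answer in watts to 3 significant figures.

The internal resistance carries the same current as the load; P_int = I²r.
I = ε / (r + R) = 6.33 / (2.36 + 30.7) = 0.1915 A
P_int = I² r = (0.1915)² × 2.36 = 0.08652 W

0.0865 W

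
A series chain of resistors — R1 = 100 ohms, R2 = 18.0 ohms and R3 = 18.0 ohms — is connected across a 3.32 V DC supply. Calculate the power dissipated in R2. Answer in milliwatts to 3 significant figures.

In a series string the same current flows through every resistor — find that current, then P = I²R for the one we want.
R_total = 100 + 18.0 + 18.0 = 136.0 Ω
I = V / R_total = 3.32 / 136.0 = 0.02441 A
P_R2 = I² × R2 = (0.02441)² × 18.0 = 0.01073 W

10.7 mW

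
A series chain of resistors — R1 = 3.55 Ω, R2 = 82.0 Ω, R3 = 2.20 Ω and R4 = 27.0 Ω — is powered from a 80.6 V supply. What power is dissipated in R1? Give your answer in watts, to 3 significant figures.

In a series string the same current flows through every resistor — find that current, then P = I²R for the one we want.
R_total = 3.55 + 82.0 + 2.20 + 27.0 = 114.8 Ω
I = V / R_total = 80.6 / 114.8 = 0.7024 A
P_R1 = I² × R1 = (0.7024)² × 3.55 = 1.751 W

1.75 W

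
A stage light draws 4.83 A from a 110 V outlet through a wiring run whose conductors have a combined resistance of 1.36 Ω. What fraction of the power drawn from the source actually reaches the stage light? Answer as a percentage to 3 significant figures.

94.0 %

The wiring run carries the full 4.83 A.
P_line = I² R_line = (4.830)² × 1.36 = 31.73 W
P_source = V I = 110 × 4.830 = 531.3 W; P_load = 499.6 W
η = P_load / P_source = 499.6 / 531.3 = 0.9403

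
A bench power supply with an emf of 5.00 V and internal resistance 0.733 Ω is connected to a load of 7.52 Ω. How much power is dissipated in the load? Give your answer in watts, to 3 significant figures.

2.76 W

Load and internal resistance form a series loop — compute the loop current, then the load power via I²R.
I = ε / (r + R) = 5.00 / (0.733 + 7.52) = 0.6058 A
P_load = I² R = (0.6058)² × 7.52 = 2.760 W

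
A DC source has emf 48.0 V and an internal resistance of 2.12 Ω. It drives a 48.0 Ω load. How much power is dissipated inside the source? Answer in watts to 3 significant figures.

1.94 W

Internal loss is I²r, with I set by the total series resistance r+R.
I = ε / (r + R) = 48.0 / (2.12 + 48.0) = 0.9577 A
P_int = I² r = (0.9577)² × 2.12 = 1.944 W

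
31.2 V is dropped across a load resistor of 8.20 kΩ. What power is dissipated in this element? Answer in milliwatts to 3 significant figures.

With V across and R both known, P = V²/R gives the dissipation directly.
P = (31.2 V)² / 8200 Ω = 0.1187 W

119 mW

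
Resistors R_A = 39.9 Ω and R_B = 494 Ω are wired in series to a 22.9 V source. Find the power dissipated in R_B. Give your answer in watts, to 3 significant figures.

0.909 W

Series elements share the same current, so find I first, then use P = I²R.
R_total = 39.9 + 494 = 533.9 Ω
I = V / R_total = 22.9 / 533.9 = 0.04289 A
P_R_B = I² × R_B = (0.04289)² × 494 = 0.9088 W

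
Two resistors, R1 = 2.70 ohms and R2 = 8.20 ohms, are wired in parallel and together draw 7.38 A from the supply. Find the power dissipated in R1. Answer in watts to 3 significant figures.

83.2 W

Parallel branches share V, not I — compute V via R_eq, then use V²/R for the target branch.
1/R_eq = 1/2.70 + 1/8.20 ⇒ R_eq = 2.031 Ω
V = I_total × R_eq = 7.380 × 2.031 = 14.99 V
P_R1 = V² / R1 = (14.99)² / 2.70 = 83.22 W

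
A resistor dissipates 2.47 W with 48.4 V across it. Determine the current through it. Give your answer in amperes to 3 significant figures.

0.0510 A

Inverting the appropriate power form: I = P / V.
I = 2.47 / 48.4 = 0.05103 A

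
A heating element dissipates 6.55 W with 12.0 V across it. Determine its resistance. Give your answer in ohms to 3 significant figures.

22.0 Ω

From P = V I = I²R = V²/R, with the two given quantities we get R = V² / P.
R = (12.0)² / 6.55 = 21.98 Ω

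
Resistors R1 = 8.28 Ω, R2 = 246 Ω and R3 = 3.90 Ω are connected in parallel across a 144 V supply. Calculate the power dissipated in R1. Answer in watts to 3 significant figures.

2500 W

Parallel branches share the same voltage; P = V²/R gives the branch power in one step.
P_R1 = V² / R1 = (144)² / 8.28 Ω = 2504 W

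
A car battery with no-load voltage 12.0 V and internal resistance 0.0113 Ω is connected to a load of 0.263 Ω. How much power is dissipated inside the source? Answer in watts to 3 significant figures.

The internal resistance carries the same current as the load; P_int = I²r.
I = ε / (r + R) = 12.0 / (0.0113 + 0.263) = 43.75 A
P_int = I² r = (43.75)² × 0.0113 = 21.63 W

21.6 W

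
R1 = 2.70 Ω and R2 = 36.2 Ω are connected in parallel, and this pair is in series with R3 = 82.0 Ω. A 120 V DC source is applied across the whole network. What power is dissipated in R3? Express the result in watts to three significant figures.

165 W

Reduce the parallel combination to a single R_p; the circuit then becomes R_p in series with the remaining resistor.
R_p = (2.70×36.2)/(2.70+36.2) = 2.513 Ω
R_total = R_p + 82.0 = 2.513 + 82.0 = 84.51 Ω
I = V / R_total = 120 / 84.51 = 1.420 A
R3 carries the full series current, so P = I²R.
P_R3 = (1.420)² × 82.0 = 165.3 W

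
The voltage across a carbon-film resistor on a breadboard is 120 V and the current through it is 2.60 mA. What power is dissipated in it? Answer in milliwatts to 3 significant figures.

V and I are known directly — P = V I, no intermediate step needed.
P = 120 V × 0.002600 A = 0.3120 W

312 mW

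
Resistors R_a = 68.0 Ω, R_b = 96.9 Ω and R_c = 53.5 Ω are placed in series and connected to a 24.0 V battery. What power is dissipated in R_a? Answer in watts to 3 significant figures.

Every series element carries the same I. Get I from the total resistance, then P = I² × R_a.
R_total = 68.0 + 96.9 + 53.5 = 218.4 Ω
I = V / R_total = 24.0 / 218.4 = 0.1099 A
P_R_a = I² × R_a = (0.1099)² × 68.0 = 0.8212 W

0.821 W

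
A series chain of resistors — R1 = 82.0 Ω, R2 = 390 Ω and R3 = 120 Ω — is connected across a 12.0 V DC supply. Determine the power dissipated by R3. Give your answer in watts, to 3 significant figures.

Every series element carries the same I. Get I from the total resistance, then P = I² × R3.
R_total = 82.0 + 390 + 120 = 592.0 Ω
I = V / R_total = 12.0 / 592.0 = 0.02027 A
P_R3 = I² × R3 = (0.02027)² × 120 = 0.04931 W

0.0493 W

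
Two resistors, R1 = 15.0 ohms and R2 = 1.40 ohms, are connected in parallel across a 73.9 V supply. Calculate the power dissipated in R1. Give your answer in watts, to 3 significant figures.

364 W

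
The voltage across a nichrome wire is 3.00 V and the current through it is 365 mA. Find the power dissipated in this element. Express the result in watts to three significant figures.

With V and I both given, power follows immediately from P = V I.
P = 3.00 V × 0.3650 A = 1.095 W

1.09 W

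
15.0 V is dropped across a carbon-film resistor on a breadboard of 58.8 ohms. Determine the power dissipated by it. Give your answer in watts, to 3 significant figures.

3.83 W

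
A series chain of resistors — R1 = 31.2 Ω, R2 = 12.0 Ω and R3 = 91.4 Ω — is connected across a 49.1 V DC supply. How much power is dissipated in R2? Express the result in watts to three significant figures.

1.60 W

Every series element carries the same I. Get I from the total resistance, then P = I² × R2.
R_total = 31.2 + 12.0 + 91.4 = 134.6 Ω
I = V / R_total = 49.1 / 134.6 = 0.3648 A
P_R2 = I² × R2 = (0.3648)² × 12.0 = 1.597 W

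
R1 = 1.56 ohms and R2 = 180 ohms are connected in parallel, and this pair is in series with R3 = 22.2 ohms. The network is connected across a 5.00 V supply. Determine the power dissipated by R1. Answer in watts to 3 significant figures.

0.0680 W

Reduce the parallel combination to a single R_p; the circuit then becomes R_p in series with the remaining resistor.
R_p = (1.56×180)/(1.56+180) = 1.547 Ω
R_total = R_p + 22.2 = 1.547 + 22.2 = 23.75 Ω
I = V / R_total = 5.00 / 23.75 = 0.2106 A
Voltage across the parallel pair: V_p = I × R_p = 0.2106 × 1.547 = 0.3256 V
R1 sits across V_p; its power is V_p²/R.
P_R1 = (0.3256)² / 1.56 = 0.06798 W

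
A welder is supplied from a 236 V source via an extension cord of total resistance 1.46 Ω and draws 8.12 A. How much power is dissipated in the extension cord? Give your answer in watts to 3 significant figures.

The extension cord and load are in series, so the same current flows in both; the loss is I²R_line.
The extension cord carries the full 8.12 A.
P_line = I² R_line = (8.120)² × 1.46 = 96.26 W

96.3 W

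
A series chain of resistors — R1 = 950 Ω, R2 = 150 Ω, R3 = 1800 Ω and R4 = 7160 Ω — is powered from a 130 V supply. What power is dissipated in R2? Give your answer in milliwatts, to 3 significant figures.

Series elements share the same current, so find I first, then use P = I²R.
R_total = 950 + 150 + 1800 + 7160 = 10060 Ω
I = V / R_total = 130 / 10060 = 0.01292 A
P_R2 = I² × R2 = (0.01292)² × 150 = 0.02505 W

25.0 mW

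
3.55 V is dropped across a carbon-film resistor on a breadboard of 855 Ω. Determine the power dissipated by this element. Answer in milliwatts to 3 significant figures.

Voltage and resistance are given, so P = V²/R is the one-step route.
P = (3.55 V)² / 855 Ω = 0.01474 W

14.7 mW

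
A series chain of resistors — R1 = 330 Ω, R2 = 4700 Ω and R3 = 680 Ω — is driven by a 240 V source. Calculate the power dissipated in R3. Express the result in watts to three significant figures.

1.20 W

Every series element carries the same I. Get I from the total resistance, then P = I² × R3.
R_total = 330 + 4700 + 680 = 5710 Ω
I = V / R_total = 240 / 5710 = 0.04203 A
P_R3 = I² × R3 = (0.04203)² × 680 = 1.201 W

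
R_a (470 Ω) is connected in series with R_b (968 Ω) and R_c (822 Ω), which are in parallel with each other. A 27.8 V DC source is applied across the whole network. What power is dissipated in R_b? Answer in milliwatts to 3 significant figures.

189 mW

First combine the parallel branches into one equivalent R_p, then R_a + R_p is a series pair.
R_p = (968×822)/(968+822) = 444.5 Ω
R_total = 470 + 444.5 = 914.5 Ω
I = V / R_total = 27.8 / 914.5 = 0.03040 A
Voltage across the parallel pair: V_p = I × R_p = 0.03040 × 444.5 = 13.51 V
R_b sees V_p directly, so P = V_p² / R_b.
P_R_b = (13.51)² / 968 = 0.1886 W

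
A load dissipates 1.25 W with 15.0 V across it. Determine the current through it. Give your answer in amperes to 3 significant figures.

The two known quantities fix the third via I = P / V.
I = 1.25 / 15.0 = 0.08333 A

0.0833 A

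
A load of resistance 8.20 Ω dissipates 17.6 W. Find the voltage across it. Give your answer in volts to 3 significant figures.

12.0 V

Rearranging the power relation for the two known quantities gives V = √(P R).
V = √(17.6 × 8.20) = 12.01 V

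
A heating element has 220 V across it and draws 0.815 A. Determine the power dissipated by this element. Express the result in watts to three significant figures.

179 W

With V and I both given, power follows immediately from P = V I.
P = 220 V × 0.8150 A = 179.3 W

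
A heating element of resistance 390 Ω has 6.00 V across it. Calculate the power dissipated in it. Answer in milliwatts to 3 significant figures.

92.3 mW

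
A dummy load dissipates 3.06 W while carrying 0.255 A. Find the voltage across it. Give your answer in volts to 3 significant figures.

From P = V I = I²R = V²/R, with the two given quantities we get V = P / I.
V = 3.06 / 0.2550 = 12.00 V

12.0 V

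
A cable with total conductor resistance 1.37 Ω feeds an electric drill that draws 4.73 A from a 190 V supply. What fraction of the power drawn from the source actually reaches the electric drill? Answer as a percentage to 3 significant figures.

The cable carries the full 4.73 A.
P_line = I² R_line = (4.730)² × 1.37 = 30.65 W
P_source = V I = 190 × 4.730 = 898.7 W; P_load = 868.0 W
η = P_load / P_source = 868.0 / 898.7 = 0.9659

96.6 %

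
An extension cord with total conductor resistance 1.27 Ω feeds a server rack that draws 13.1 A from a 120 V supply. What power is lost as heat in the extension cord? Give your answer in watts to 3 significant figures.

The extension cord is a series resistance carrying the load current; its dissipation is I²R_line.
The extension cord carries the full 13.1 A.
P_line = I² R_line = (13.10)² × 1.27 = 217.9 W

218 W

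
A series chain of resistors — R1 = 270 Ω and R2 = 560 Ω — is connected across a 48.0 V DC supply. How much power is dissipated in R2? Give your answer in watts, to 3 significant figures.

Series elements share the same current, so find I first, then use P = I²R.
R_total = 270 + 560 = 830.0 Ω
I = V / R_total = 48.0 / 830.0 = 0.05783 A
P_R2 = I² × R2 = (0.05783)² × 560 = 1.873 W

1.87 W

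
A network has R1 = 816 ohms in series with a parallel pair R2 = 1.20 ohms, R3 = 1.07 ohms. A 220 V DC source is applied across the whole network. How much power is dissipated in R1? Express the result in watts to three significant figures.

First combine the parallel branches into one equivalent R_p, then R1 + R_p is a series pair.
R_p = (1.20×1.07)/(1.20+1.07) = 0.5656 Ω
R_total = 816 + 0.5656 = 816.6 Ω
I = V / R_total = 220 / 816.6 = 0.2694 A
All the current flows through R1; use P = I²R.
P_R1 = (0.2694)² × 816 = 59.23 W

59.2 W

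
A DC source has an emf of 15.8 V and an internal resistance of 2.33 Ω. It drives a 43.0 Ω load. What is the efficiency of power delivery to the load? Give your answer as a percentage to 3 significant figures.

The source delivers εI, of which I²R reaches the load and I²r is lost; since I is common, η = R/(R+r).
η = R / (R + r) = 43.0 / (43.0 + 2.33) = 0.9486

94.9 %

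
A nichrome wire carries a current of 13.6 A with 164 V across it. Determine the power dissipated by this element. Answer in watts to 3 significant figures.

2230 W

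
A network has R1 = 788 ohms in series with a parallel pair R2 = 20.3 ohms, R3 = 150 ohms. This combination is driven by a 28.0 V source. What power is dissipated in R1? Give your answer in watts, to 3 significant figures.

Collapse R2‖R3 to a single equivalent, reducing the network to two series elements.
R_p = (20.3×150)/(20.3+150) = 17.88 Ω
R_total = 788 + 17.88 = 805.9 Ω
I = V / R_total = 28.0 / 805.9 = 0.03474 A
The full supply current passes through R1: P = I²R.
P_R1 = (0.03474)² × 788 = 0.9513 W

0.951 W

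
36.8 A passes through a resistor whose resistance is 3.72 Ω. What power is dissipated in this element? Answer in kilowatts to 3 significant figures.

5.04 kW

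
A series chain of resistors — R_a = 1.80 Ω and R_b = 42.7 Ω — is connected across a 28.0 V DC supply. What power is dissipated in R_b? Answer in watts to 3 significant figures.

16.9 W

The current is common to all series resistors; compute it, then apply P = I²R for the target.
R_total = 1.80 + 42.7 = 44.50 Ω
I = V / R_total = 28.0 / 44.50 = 0.6292 A
P_R_b = I² × R_b = (0.6292)² × 42.7 = 16.91 W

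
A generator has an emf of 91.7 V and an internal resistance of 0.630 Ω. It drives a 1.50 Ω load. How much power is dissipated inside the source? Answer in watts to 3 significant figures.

r is in series with the load, so it carries the full circuit current — the loss in it is I²r.
I = ε / (r + R) = 91.7 / (0.630 + 1.50) = 43.05 A
P_int = I² r = (43.05)² × 0.630 = 1168 W

1170 W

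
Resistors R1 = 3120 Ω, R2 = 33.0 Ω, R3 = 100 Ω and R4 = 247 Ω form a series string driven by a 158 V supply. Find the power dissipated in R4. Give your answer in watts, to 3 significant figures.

Every series element carries the same I. Get I from the total resistance, then P = I² × R4.
R_total = 3120 + 33.0 + 100 + 247 = 3500 Ω
I = V / R_total = 158 / 3500 = 0.04514 A
P_R4 = I² × R4 = (0.04514)² × 247 = 0.5034 W

0.503 W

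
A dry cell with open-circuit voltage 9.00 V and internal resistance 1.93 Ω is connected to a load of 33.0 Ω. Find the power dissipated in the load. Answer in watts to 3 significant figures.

2.19 W

Load and internal resistance form a series loop — compute the loop current, then the load power via I²R.
I = ε / (r + R) = 9.00 / (1.93 + 33.0) = 0.2577 A
P_load = I² R = (0.2577)² × 33.0 = 2.191 W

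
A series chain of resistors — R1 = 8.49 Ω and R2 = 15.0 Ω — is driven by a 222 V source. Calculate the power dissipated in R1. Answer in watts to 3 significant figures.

In a series string the same current flows through every resistor — find that current, then P = I²R for the one we want.
R_total = 8.49 + 15.0 = 23.49 Ω
I = V / R_total = 222 / 23.49 = 9.451 A
P_R1 = I² × R1 = (9.451)² × 8.49 = 758.3 W

758 W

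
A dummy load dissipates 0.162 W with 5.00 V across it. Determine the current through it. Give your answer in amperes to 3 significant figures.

0.0324 A

Inverting the appropriate power form: I = P / V.
I = 0.162 / 5.00 = 0.03240 A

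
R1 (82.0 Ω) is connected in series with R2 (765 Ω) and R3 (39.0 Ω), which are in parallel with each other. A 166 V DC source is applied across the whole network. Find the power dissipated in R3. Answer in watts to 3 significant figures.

68.6 W

Replace R2 and R3 with their parallel equivalent so the circuit becomes R1 in series with R_p.
R_p = (765×39.0)/(765+39.0) = 37.11 Ω
R_total = 82.0 + 37.11 = 119.1 Ω
I = V / R_total = 166 / 119.1 = 1.394 A
Voltage across the parallel pair: V_p = I × R_p = 1.394 × 37.11 = 51.72 V
R3 sees V_p directly, so P = V_p² / R3.
P_R3 = (51.72)² / 39.0 = 68.58 W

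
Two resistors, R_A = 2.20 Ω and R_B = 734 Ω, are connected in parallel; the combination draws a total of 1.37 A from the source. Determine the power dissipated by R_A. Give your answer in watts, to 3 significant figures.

We need the common branch voltage; get it from I_total × R_eq, then P = V²/R for the branch.
1/R_eq = 1/2.20 + 1/734 ⇒ R_eq = 2.193 Ω
V = I_total × R_eq = 1.370 × 2.193 = 3.005 V
P_R_A = V² / R_A = (3.005)² / 2.20 = 4.105 W

4.10 W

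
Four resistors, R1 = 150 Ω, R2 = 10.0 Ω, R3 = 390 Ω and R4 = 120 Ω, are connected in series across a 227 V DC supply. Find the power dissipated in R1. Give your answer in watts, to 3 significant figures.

17.2 W

Since the resistors are in series they all carry the loop current I = V/R_total; the power in any one is I²R.
R_total = 150 + 10.0 + 390 + 120 = 670.0 Ω
I = V / R_total = 227 / 670.0 = 0.3388 A
P_R1 = I² × R1 = (0.3388)² × 150 = 17.22 W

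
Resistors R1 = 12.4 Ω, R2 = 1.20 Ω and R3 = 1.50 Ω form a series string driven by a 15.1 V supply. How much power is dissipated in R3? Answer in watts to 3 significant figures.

1.50 W

Since the resistors are in series they all carry the loop current I = V/R_total; the power in any one is I²R.
R_total = 12.4 + 1.20 + 1.50 = 15.10 Ω
I = V / R_total = 15.1 / 15.10 = 1.000 A
P_R3 = I² × R3 = (1.000)² × 1.50 = 1.500 W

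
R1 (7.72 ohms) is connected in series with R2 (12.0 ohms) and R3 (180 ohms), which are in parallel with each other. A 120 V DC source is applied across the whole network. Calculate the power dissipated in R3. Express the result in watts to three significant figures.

First combine the parallel branches into one equivalent R_p, then R1 + R_p is a series pair.
R_p = (12.0×180)/(12.0+180) = 11.25 Ω
R_total = 7.72 + 11.25 = 18.97 Ω
I = V / R_total = 120 / 18.97 = 6.326 A
Voltage across the parallel pair: V_p = I × R_p = 6.326 × 11.25 = 71.16 V
R3 sees V_p directly, so P = V_p² / R3.
P_R3 = (71.16)² / 180 = 28.14 W

28.1 W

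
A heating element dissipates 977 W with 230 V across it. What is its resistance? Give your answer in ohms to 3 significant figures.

Inverting the appropriate power form: R = V² / P.
R = (230)² / 977 = 54.15 Ω

54.1 Ω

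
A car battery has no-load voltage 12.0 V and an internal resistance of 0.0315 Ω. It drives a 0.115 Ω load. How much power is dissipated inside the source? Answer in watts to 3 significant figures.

r is in series with the load, so it carries the full circuit current — the loss in it is I²r.
I = ε / (r + R) = 12.0 / (0.0315 + 0.115) = 81.91 A
P_int = I² r = (81.91)² × 0.0315 = 211.3 W

211 W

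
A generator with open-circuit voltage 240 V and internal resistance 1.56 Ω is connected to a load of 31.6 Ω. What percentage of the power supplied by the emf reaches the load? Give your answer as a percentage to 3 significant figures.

The source delivers εI, of which I²R reaches the load and I²r is lost; since I is common, η = R/(R+r).
η = R / (R + r) = 31.6 / (31.6 + 1.56) = 0.9530

95.3 %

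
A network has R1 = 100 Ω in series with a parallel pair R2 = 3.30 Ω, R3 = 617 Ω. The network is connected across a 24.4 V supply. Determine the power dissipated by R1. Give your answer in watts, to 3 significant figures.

5.58 W

Collapse R2‖R3 to a single equivalent, reducing the network to two series elements.
R_p = (3.30×617)/(3.30+617) = 3.282 Ω
R_total = 100 + 3.282 = 103.3 Ω
I = V / R_total = 24.4 / 103.3 = 0.2362 A
All the current flows through R1; use P = I²R.
P_R1 = (0.2362)² × 100 = 5.581 W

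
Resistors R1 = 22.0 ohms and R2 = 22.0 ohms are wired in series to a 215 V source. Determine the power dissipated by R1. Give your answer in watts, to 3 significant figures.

The current is common to all series resistors; compute it, then apply P = I²R for the target.
R_total = 22.0 + 22.0 = 44.00 Ω
I = V / R_total = 215 / 44.00 = 4.886 A
P_R1 = I² × R1 = (4.886)² × 22.0 = 525.3 W

525 W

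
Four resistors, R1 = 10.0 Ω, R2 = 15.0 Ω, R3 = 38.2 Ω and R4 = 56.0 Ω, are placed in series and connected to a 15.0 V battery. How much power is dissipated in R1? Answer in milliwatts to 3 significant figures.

Series elements share the same current, so find I first, then use P = I²R.
R_total = 10.0 + 15.0 + 38.2 + 56.0 = 119.2 Ω
I = V / R_total = 15.0 / 119.2 = 0.1258 A
P_R1 = I² × R1 = (0.1258)² × 10.0 = 0.1584 W

158 mW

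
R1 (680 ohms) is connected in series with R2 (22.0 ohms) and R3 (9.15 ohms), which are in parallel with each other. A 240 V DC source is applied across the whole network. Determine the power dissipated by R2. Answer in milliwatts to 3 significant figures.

Reduce the parallel pair to R_p first; the network is then a simple series string.
R_p = (22.0×9.15)/(22.0+9.15) = 6.462 Ω
R_total = 680 + 6.462 = 686.5 Ω
I = V / R_total = 240 / 686.5 = 0.3496 A
Voltage across the parallel pair: V_p = I × R_p = 0.3496 × 6.462 = 2.259 V
R2 is across V_p, so use P = V²/R for that branch.
P_R2 = (2.259)² / 22.0 = 0.2320 W

232 mW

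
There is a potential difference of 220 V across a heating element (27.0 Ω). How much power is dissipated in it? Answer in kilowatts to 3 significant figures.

1.79 kW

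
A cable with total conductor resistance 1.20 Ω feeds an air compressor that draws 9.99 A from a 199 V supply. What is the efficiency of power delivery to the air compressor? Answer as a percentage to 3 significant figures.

94.0 %

The cable carries the full 9.99 A.
P_line = I² R_line = (9.990)² × 1.20 = 119.8 W
P_source = V I = 199 × 9.990 = 1988 W; P_load = 1868 W
η = P_load / P_source = 1868 / 1988 = 0.9398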